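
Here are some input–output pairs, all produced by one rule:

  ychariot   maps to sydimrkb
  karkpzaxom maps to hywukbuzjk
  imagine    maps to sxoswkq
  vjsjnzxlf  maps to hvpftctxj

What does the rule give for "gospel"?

In each case the input is transformed by: shift every letter 10 places forward in the alphabet (wrapping around), then move the last 3 characters to the front (rotate right by 3).
"gospel" → "qyczov" → "zovqyc".

zovqyc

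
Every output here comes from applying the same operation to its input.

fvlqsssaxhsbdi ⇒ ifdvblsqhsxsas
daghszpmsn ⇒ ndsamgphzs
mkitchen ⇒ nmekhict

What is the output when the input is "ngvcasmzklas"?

In each case the input is transformed by: reverse the string, then take characters alternately from the front and the back (1st, last, 2nd, 2nd-last, ...).
On "ngvcasmzklas": the first step gives "salkzmsacvgn", and the second then gives "snaglvkczams".

snaglvkczams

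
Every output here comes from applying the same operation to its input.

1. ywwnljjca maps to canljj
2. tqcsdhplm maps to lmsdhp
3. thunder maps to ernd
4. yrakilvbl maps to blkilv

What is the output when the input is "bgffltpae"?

What's happening: delete the first 3 characters, then move the last 2 characters to the front (rotate right by 2).
"bgffltpae" → "fltpae" → "aefltp".
(Check on "tqcsdhplm": → "sdhplm" → "lmsdhp" ✓)

aefltp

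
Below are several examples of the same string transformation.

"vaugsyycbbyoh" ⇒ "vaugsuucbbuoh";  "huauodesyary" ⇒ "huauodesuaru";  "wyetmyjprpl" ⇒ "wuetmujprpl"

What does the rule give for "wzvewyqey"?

What's happening: replace every "y" with "u".
On "wzvewyqey" that produces "wzvewuqeu".

wzvewuqeu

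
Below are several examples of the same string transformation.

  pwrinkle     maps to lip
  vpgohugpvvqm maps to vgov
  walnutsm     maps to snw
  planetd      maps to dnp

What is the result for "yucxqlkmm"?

kxy

The rule is to keep one character in every 3, starting at position 1 (positions 1st, 4th, 7th, ...), then reverse the string.
Starting from "yucxqlkmm": after the first operation, "yxk"; after the second, "kxy".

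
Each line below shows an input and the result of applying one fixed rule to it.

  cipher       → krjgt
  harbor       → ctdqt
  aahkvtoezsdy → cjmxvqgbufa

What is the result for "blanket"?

ncpmgv

What's happening: delete the first character, then shift every letter 2 places forward in the alphabet (wrapping around).
Applying both steps to "blanket": "lanket", then "ncpmgv".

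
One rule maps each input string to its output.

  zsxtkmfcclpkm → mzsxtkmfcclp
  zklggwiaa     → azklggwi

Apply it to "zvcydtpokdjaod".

dzvcydtpokdja

Each output is the input with this applied: move the last character to the front, then delete the last character.
Working it through for "zvcydtpokdjaod": intermediate "dzvcydtpokdjao", final "dzvcydtpokdja".
(Check on "zsxtkmfcclpkm": → "mzsxtkmfcclpk" → "mzsxtkmfcclp" ✓)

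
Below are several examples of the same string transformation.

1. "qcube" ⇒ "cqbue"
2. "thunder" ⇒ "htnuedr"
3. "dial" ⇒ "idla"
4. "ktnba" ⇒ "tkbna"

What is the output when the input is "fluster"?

lfsuetr

What's happening: swap each adjacent pair of characters (1↔2, 3↔4, ...).
Doing the same to "fluster": "lfsuetr".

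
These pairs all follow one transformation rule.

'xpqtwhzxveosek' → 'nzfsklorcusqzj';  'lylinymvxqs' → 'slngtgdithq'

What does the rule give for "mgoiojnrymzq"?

Rule — shift every letter 5 places backward in the alphabet (wrapping around), then move the last 3 characters to the front (rotate right by 3).
For "mgoiojnrymzq", step one produces "hbjdjeimthul"; step two turns that into "hulhbjdjeimt".

hulhbjdjeimt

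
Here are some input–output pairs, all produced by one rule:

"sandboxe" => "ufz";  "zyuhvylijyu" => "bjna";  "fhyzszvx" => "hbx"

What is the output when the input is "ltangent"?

npp

What's happening: keep one character in every 3, starting at position 1 (positions 1st, 4th, 7th, ...), then shift every letter 2 places forward in the alphabet (wrapping around).
"ltangent" → "lnn" → "npp".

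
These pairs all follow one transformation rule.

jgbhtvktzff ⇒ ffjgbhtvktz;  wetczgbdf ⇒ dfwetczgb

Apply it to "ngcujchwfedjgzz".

The pattern: move the last 2 characters to the front (rotate right by 2).
Applying that to "ngcujchwfedjgzz" gives "zzngcujchwfedjg".

zzngcujchwfedjg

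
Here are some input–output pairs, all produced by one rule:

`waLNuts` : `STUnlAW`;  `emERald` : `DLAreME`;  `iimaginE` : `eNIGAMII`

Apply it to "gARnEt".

The rule is to reverse the string, then flip the case of every letter.
"gARnEt" → "tEnRAg" → "TeNraG".

TeNraG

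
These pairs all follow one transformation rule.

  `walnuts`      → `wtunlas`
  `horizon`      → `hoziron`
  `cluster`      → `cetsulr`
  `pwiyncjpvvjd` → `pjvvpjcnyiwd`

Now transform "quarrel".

qerraul

What's happening: reverse the string, then swap the first and last characters.
Starting from "quarrel": after the first operation, "lerrauq"; after the second, "qerraul".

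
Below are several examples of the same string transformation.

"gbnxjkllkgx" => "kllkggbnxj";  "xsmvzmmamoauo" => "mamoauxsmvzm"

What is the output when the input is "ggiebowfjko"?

owfjkggieb

What's happening: delete the last character, then swap the front and back halves of the string.
Starting from "ggiebowfjko": after the first operation, "ggiebowfjk"; after the second, "owfjkggieb".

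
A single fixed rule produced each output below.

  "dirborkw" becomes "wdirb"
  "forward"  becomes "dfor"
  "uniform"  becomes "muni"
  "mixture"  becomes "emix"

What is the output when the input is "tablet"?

Looking at the pairs, the operation is to move the last character to the front, then delete the last 3 characters.
Doing the same to "tablet": "tta".

tta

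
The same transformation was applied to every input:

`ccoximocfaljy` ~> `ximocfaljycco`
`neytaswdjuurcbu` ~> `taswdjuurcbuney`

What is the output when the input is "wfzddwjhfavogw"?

The pattern: move the first 3 characters to the end (rotate left by 3).
On "wfzddwjhfavogw" that produces "ddwjhfavogwwfz".

ddwjhfavogwwfz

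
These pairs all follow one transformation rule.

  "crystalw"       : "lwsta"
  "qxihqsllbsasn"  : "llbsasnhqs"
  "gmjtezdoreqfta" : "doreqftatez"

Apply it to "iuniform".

rmifo

Rule — delete the first 3 characters, then move the first 3 characters to the end (rotate left by 3).
For "iuniform", step one produces "iform"; step two turns that into "rmifo".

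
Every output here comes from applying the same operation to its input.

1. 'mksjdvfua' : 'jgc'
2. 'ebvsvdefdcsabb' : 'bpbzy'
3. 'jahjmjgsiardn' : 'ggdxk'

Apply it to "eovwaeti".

btq

What's happening: shift every letter 3 places backward in the alphabet (wrapping around), then keep one character in every 3, starting at position 1 (positions 1st, 4th, 7th, ...).
Starting from "eovwaeti": after the first operation, "blstxbqf"; after the second, "btq".
(Check on "jahjmjgsiardn": → "gxegjgdpfxoak" → "ggdxk" ✓)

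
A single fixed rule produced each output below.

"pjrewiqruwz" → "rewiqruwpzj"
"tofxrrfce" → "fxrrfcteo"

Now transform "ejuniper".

unipeerj

Looking at the pairs, the operation is to swap the first and last characters, then move the first 2 characters to the end (rotate left by 2).
"ejuniper" → "rjunipee" → "unipeerj".
(Check on "tofxrrfce": → "eofxrrfct" → "fxrrfcteo" ✓)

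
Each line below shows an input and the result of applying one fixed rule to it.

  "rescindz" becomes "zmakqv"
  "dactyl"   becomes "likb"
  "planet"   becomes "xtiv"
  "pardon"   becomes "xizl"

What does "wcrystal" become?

What's happening: shift every letter 8 places forward in the alphabet (wrapping around), then delete the last 2 characters.
Applying both steps to "wcrystal": "ekzgabit", then "ekzgab".

ekzgab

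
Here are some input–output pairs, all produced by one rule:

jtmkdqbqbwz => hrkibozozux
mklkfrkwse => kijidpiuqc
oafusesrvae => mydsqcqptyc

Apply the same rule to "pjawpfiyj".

The rule is to shift every letter 2 places backward in the alphabet (wrapping around).
"pjawpfiyj" → "nhyundgwh".

nhyundgwh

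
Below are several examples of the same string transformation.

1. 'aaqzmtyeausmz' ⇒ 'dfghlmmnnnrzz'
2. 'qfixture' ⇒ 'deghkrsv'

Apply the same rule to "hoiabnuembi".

The rule is to shift every letter 13 places forward in the alphabet (wrapping around) — i.e. ROT13, then sort the characters into alphabetical order.
Starting from "hoiabnuembi": after the first operation, "ubvnoahrzov"; after the second, "abhnooruvvz".
(Check on "qfixture": → "dsvkgher" → "deghkrsv" ✓)

abhnooruvvz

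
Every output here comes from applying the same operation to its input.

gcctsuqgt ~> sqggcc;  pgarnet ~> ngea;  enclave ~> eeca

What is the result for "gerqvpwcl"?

In each case the input is transformed by: sort the characters into reverse alphabetical order, then delete the first 3 characters.
Applying both steps to "gerqvpwcl": "wvrqplgec", then "qplgec".

qplgec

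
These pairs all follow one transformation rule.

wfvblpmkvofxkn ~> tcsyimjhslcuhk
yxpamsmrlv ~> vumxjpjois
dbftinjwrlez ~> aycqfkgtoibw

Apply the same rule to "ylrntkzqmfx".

viokqhwnjcu

The pattern: shift every letter 3 places backward in the alphabet (wrapping around).
Applying that to "ylrntkzqmfx" gives "viokqhwnjcu".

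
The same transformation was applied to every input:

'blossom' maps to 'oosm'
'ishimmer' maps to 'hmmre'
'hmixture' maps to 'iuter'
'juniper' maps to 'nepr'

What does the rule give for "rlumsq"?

uqs

What's happening: swap each adjacent pair of characters (1↔2, 3↔4, ...), then delete the first 3 characters.
"rlumsq" → "lrmuqs" → "uqs".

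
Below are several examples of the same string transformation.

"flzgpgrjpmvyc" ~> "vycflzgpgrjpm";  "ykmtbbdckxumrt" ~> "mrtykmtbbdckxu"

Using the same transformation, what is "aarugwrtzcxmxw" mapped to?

mxwaarugwrtzcx

Each output is the input with this applied: move the last 3 characters to the front (rotate right by 3).
"aarugwrtzcxmxw" → "mxwaarugwrtzcx".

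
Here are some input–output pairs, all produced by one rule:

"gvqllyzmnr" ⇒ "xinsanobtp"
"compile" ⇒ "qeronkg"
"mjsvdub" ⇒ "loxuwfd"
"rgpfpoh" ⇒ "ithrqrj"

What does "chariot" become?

Each output is the input with this applied: shift every letter 2 places forward in the alphabet (wrapping around), then swap each adjacent pair of characters (1↔2, 3↔4, ...).
Starting from "chariot": after the first operation, "ejctkqv"; after the second, "jetcqkv".

jetcqkv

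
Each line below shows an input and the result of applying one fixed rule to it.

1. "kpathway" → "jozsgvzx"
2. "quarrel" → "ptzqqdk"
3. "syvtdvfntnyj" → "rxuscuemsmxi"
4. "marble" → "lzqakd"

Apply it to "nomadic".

mnlzchb

The pattern: shift every letter 1 place backward in the alphabet (wrapping around).
Applying that to "nomadic" gives "mnlzchb".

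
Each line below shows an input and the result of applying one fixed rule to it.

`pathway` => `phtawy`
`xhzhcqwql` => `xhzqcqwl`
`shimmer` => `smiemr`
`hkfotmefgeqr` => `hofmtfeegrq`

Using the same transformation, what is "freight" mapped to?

The transformation: swap each adjacent pair of characters (1↔2, 3↔4, ...), then delete the first character.
On "freight": the first step gives "rfiehgt", and the second then gives "fiehgt".

fiehgt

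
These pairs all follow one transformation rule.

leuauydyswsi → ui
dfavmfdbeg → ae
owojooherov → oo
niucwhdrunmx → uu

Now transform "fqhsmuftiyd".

ui

Rule — keep one character in every 3, starting at position 3 (positions 3rd, 6th, 9th, ...), then keep only the vowels.
Applying both steps to "fqhsmuftiyd": "hui", then "ui".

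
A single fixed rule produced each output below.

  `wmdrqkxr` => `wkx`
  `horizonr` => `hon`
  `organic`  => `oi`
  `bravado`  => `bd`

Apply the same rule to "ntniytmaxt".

ntm

Each output is the input with this applied: swap each adjacent pair of characters (1↔2, 3↔4, ...), then keep one character in every 3, starting at position 2 (positions 2nd, 5th, 8th, ...).
So "ntniytmaxt" becomes "ntm".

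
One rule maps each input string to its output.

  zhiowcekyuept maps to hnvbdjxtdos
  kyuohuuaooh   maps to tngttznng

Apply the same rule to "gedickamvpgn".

The rule is to delete the first 2 characters, then shift every letter 1 place backward in the alphabet (wrapping around).
Starting from "gedickamvpgn": after the first operation, "dickamvpgn"; after the second, "chbjzluofm".
(Check on "kyuohuuaooh": → "uohuuaooh" → "tngttznng" ✓)

chbjzluofm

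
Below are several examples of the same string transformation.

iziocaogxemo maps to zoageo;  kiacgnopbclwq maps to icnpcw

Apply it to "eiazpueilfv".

The pattern: keep every other character starting from the second (positions 2nd, 4th, 6th, ...).
Doing the same to "eiazpueilfv": "izuif".

izuif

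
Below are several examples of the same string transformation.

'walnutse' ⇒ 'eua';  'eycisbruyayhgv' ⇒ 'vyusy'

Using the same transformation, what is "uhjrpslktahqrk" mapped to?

khkph

Rule — reverse the string, then keep one character in every 3, starting at position 1 (positions 1st, 4th, 7th, ...).
Working it through for "uhjrpslktahqrk": intermediate "krqhatklsprjhu", final "khkph".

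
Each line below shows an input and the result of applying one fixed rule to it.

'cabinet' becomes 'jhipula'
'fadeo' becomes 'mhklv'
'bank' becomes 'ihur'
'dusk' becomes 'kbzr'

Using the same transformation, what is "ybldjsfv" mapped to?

fiskqzmc

The transformation: shift every letter 7 places forward in the alphabet (wrapping around).
On "ybldjsfv" that produces "fiskqzmc".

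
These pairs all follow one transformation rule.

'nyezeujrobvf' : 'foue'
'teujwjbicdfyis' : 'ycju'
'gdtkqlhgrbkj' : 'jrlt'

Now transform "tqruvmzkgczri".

rgmr

Looking at the pairs, the operation is to keep one character in every 3, starting at position 3 (positions 3rd, 6th, 9th, ...), then reverse the string.
Starting from "tqruvmzkgczri": after the first operation, "rmgr"; after the second, "rgmr".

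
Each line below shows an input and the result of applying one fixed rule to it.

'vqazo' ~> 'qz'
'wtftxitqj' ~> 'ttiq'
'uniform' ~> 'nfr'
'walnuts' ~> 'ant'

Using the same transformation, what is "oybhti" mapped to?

yhi

Each output is the input with this applied: keep every other character starting from the second (positions 2nd, 4th, 6th, ...).
For "oybhti" the result is "yhi".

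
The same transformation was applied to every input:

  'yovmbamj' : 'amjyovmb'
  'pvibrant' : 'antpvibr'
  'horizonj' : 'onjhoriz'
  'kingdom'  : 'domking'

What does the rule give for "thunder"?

derthun

The pattern: move the last 3 characters to the front (rotate right by 3).
For "thunder" the result is "derthun".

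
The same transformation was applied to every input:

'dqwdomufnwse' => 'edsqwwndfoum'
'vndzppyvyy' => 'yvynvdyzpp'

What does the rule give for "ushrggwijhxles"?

Rule — reverse the string, then take characters alternately from the front and the back (1st, last, 2nd, 2nd-last, ...).
Working it through for "ushrggwijhxles": intermediate "selxhjiwggrhsu", final "sueslhxrhgjgiw".

sueslhxrhgjgiw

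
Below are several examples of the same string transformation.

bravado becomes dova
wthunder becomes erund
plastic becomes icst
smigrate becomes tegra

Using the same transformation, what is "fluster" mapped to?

erst

Each output is the input with this applied: delete the first 3 characters, then move the last 2 characters to the front (rotate right by 2).
Working it through for "fluster": intermediate "ster", final "erst".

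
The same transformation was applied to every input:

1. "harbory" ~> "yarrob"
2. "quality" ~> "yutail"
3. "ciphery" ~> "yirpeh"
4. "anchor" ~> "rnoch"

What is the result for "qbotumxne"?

ebnoxtmu

The rule is to take characters alternately from the front and the back (1st, last, 2nd, 2nd-last, ...), then delete the first character.
Starting from "qbotumxne": after the first operation, "qebnoxtmu"; after the second, "ebnoxtmu".
(Check on "harbory": → "hyarrob" → "yarrob" ✓)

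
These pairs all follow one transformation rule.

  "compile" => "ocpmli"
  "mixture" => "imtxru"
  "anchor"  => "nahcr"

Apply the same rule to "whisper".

Each output is the input with this applied: swap each adjacent pair of characters (1↔2, 3↔4, ...), then delete the last character.
On "whisper": the first step gives "hwsiepr", and the second then gives "hwsiep".

hwsiep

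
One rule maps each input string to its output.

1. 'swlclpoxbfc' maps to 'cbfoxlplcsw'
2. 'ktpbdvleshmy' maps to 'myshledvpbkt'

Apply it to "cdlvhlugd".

dughllvcd

Looking at the pairs, the operation is to swap each adjacent pair of characters (1↔2, 3↔4, ...), then reverse the string.
Applying both steps to "cdlvhlugd": "dcvllhgud", then "dughllvcd".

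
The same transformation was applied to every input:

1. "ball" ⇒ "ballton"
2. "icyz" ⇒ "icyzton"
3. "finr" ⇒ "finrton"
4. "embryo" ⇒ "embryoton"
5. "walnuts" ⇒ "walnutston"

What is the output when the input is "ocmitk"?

The rule is to append "ton".
For "ocmitk" the result is "ocmitkton".

ocmitkton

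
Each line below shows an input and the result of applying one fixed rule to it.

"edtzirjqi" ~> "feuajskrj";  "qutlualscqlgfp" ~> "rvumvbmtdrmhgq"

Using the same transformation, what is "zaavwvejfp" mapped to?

Looking at the pairs, the operation is to shift every letter 1 place forward in the alphabet (wrapping around).
So "zaavwvejfp" becomes "abbwxwfkgq".

abbwxwfkgq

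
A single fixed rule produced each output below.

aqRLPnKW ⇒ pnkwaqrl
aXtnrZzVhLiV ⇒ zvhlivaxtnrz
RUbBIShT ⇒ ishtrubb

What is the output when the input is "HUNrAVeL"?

In each case the input is transformed by: swap the front and back halves of the string, then convert every letter to lowercase.
On "HUNrAVeL" that produces "avelhunr".

avelhunr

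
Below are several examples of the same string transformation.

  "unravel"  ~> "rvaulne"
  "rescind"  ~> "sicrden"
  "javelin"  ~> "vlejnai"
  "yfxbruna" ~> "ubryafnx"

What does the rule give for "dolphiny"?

The pattern: take characters alternately from the front and the back (1st, last, 2nd, 2nd-last, ...), then move the last 3 characters to the front (rotate right by 3).
"dolphiny" → "dyonliph" → "iphdyonl".

iphdyonl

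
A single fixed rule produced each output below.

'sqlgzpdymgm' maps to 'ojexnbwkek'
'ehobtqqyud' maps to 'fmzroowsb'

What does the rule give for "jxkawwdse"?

The pattern: delete the first character, then shift every letter 2 places backward in the alphabet (wrapping around).
"jxkawwdse" → "xkawwdse" → "viyuubqc".
(Check on "sqlgzpdymgm": → "qlgzpdymgm" → "ojexnbwkek" ✓)

viyuubqc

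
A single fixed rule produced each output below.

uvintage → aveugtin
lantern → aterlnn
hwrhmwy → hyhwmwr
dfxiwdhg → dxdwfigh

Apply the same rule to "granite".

atergni

What's happening: sort the characters into alphabetical order, then take characters alternately from the front and the back (1st, last, 2nd, 2nd-last, ...).
Applying both steps to "granite": "aeginrt", then "atergni".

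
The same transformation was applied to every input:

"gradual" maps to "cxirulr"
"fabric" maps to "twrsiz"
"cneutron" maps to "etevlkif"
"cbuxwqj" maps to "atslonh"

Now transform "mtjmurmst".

Rule — shift every letter 9 places backward in the alphabet (wrapping around), then move the last character to the front.
Starting from "mtjmurmst": after the first operation, "dkadlidjk"; after the second, "kdkadlidj".

kdkadlidj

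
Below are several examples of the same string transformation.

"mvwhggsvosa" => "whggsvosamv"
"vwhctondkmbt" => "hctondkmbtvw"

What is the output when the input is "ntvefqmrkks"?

What's happening: move the first 2 characters to the end (rotate left by 2).
"ntvefqmrkks" → "vefqmrkksnt".

vefqmrkksnt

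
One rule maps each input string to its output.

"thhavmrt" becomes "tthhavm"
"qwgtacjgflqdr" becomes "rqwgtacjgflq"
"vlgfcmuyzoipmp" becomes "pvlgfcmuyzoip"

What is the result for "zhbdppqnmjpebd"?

dzhbdppqnmjpe

What's happening: move the last 2 characters to the front (rotate right by 2), then delete the first character.
On "zhbdppqnmjpebd" that produces "dzhbdppqnmjpe".
(Check on "vlgfcmuyzoipmp": → "mpvlgfcmuyzoip" → "pvlgfcmuyzoip" ✓)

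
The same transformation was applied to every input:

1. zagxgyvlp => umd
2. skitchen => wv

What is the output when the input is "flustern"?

is

Each output is the input with this applied: keep one character in every 3, starting at position 3 (positions 3rd, 6th, 9th, ...), then shift every letter 12 places backward in the alphabet (wrapping around).
Working it through for "flustern": intermediate "ue", final "is".
(Check on "skitchen": → "ih" → "wv" ✓)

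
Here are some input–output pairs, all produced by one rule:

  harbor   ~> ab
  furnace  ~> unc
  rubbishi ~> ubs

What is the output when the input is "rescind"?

ecn

The pattern: delete the last character, then keep every other character starting from the second (positions 2nd, 4th, 6th, ...).
For "rescind", step one produces "rescin"; step two turns that into "ecn".
(Check on "harbor": → "harbo" → "ab" ✓)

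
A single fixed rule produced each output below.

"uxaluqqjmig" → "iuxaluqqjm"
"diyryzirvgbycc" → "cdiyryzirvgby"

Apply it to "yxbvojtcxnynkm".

The transformation: delete the last character, then move the last character to the front.
Starting from "yxbvojtcxnynkm": after the first operation, "yxbvojtcxnynk"; after the second, "kyxbvojtcxnyn".

kyxbvojtcxnyn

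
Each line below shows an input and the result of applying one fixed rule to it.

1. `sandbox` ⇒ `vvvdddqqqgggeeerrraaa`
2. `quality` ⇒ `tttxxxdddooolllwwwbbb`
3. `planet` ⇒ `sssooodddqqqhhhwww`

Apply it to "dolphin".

gggrrrooossskkklllqqq

The transformation: shift every letter 3 places forward in the alphabet (wrapping around), then repeat every character 3 times.
On "dolphin": the first step gives "grosklq", and the second then gives "gggrrrooossskkklllqqq".
(Check on "quality": → "txdolwb" → "tttxxxdddooolllwwwbbb" ✓)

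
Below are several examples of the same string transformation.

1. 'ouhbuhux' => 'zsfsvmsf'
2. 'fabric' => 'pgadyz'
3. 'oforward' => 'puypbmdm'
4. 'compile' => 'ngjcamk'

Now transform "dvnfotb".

The pattern: move the first 3 characters to the end (rotate left by 3), then shift every letter 2 places backward in the alphabet (wrapping around).
Applying both steps to "dvnfotb": "fotbdvn", then "dmrzbtl".

dmrzbtl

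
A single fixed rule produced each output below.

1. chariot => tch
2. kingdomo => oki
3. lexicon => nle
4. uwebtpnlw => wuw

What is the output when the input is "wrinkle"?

In each case the input is transformed by: move the last character to the front, then keep only the first 3 characters.
Applying that to "wrinkle" gives "ewr".

ewr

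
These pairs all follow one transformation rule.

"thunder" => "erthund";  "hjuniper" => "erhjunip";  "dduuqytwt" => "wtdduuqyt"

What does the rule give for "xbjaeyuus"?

usxbjaeyu

The rule is to move the last 2 characters to the front (rotate right by 2).
Applying that to "xbjaeyuus" gives "usxbjaeyu".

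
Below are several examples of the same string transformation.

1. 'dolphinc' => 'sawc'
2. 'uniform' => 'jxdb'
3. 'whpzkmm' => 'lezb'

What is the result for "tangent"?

icti

The rule is to keep every other character starting from the first (positions 1st, 3rd, 5th, ...), then shift every letter 11 places backward in the alphabet (wrapping around).
Starting from "tangent": after the first operation, "tnet"; after the second, "icti".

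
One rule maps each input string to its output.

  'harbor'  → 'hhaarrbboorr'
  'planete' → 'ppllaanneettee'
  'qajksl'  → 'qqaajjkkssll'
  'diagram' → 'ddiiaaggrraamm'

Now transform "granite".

Looking at the pairs, the operation is to double every character.
Doing the same to "granite": "ggrraanniittee".

ggrraanniittee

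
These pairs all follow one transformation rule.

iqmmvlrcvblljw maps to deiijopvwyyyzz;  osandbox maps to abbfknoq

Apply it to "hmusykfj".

Each output is the input with this applied: shift every letter 13 places forward in the alphabet (wrapping around) — i.e. ROT13, then sort the characters into alphabetical order.
Doing the same to "hmusykfj": "fhlsuwxz".

fhlsuwxz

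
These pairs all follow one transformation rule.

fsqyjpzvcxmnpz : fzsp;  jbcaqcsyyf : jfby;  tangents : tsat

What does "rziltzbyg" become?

rgzy

What's happening: take characters alternately from the front and the back (1st, last, 2nd, 2nd-last, ...), then keep only the first 4 characters.
Applying both steps to "rziltzbyg": "rgzyiblzt", then "rgzy".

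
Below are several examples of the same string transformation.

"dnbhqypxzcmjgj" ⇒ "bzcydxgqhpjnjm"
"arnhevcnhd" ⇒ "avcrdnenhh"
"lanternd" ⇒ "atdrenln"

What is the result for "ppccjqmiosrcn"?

cscrcqipjpmon

Looking at the pairs, the operation is to sort the characters into alphabetical order, then take characters alternately from the front and the back (1st, last, 2nd, 2nd-last, ...).
So "ppccjqmiosrcn" becomes "cscrcqipjpmon".
(Check on "arnhevcnhd": → "acdehhnnrv" → "avcrdnenhh" ✓)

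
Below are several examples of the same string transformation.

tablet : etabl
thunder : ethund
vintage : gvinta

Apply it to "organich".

corgani

Each output is the input with this applied: delete the last character, then move the last character to the front.
"organich" → "corgani".
(Check on "thunder": → "thunde" → "ethund" ✓)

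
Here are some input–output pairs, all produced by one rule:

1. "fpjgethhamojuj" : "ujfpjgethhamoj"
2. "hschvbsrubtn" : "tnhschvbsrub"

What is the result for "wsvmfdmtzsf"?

sfwsvmfdmtz

Rule — move the last 2 characters to the front (rotate right by 2).
Applying that to "wsvmfdmtzsf" gives "sfwsvmfdmtz".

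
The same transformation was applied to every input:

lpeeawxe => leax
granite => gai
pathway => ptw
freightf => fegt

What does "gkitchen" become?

In each case the input is transformed by: move the last character to the front, then keep every other character starting from the second (positions 2nd, 4th, 6th, ...).
For "gkitchen", step one produces "ngkitche"; step two turns that into "gice".

gice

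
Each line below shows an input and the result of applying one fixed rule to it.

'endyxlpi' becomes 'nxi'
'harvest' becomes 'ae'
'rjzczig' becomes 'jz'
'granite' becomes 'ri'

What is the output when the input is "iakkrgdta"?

The rule is to keep one character in every 3, starting at position 2 (positions 2nd, 5th, 8th, ...).
Doing the same to "iakkrgdta": "art".

art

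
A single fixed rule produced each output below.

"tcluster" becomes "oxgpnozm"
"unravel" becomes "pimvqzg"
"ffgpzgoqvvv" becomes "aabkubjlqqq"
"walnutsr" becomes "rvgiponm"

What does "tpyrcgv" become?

The transformation: shift every letter 5 places backward in the alphabet (wrapping around).
For "tpyrcgv" the result is "oktmxbq".

oktmxbq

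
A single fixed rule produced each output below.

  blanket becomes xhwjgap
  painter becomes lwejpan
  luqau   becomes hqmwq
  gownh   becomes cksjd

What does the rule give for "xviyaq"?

Each output is the input with this applied: shift every letter 4 places backward in the alphabet (wrapping around).
For "xviyaq" the result is "treuwm".

treuwm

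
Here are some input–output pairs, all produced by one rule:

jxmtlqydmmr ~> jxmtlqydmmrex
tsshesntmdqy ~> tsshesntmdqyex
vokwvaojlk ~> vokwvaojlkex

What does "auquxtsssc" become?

auquxtssscex

Each output is the input with this applied: append "ex".
So "auquxtsssc" becomes "auquxtssscex".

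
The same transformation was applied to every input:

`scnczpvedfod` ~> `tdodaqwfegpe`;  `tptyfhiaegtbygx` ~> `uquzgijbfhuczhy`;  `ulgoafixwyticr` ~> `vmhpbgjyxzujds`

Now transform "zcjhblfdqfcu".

adkicmgergdv

The rule is to shift every letter 1 place forward in the alphabet (wrapping around).
For "zcjhblfdqfcu" the result is "adkicmgergdv".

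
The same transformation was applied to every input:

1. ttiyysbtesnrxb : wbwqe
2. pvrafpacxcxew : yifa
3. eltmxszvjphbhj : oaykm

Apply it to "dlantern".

What's happening: shift every letter 3 places forward in the alphabet (wrapping around), then keep one character in every 3, starting at position 2 (positions 2nd, 5th, 8th, ...).
On "dlantern": the first step gives "godqwhuq", and the second then gives "owq".

owq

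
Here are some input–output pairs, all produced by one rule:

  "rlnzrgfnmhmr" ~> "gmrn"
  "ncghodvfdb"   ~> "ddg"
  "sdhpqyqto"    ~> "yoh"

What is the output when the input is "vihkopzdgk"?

pgh

The transformation: keep one character in every 3, starting at position 3 (positions 3rd, 6th, 9th, ...), then move the first character to the end.
For "vihkopzdgk", step one produces "hpg"; step two turns that into "pgh".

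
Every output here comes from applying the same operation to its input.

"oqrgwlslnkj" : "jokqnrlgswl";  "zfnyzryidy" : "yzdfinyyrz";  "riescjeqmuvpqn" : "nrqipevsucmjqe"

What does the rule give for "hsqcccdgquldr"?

Looking at the pairs, the operation is to take characters alternately from the front and the back (1st, last, 2nd, 2nd-last, ...), then swap each adjacent pair of characters (1↔2, 3↔4, ...).
So "hsqcccdgquldr" becomes "rhdslqucqcgcd".

rhdslqucqcgcd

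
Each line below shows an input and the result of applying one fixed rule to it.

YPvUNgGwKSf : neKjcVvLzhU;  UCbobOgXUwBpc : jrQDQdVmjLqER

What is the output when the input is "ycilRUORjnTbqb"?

The rule is to flip the case of every letter, then shift every letter 11 places backward in the alphabet (wrapping around).
On "ycilRUORjnTbqb": the first step gives "YCILruorJNtBQB", and the second then gives "NRXAgjdgYCiQFQ".

NRXAgjdgYCiQFQ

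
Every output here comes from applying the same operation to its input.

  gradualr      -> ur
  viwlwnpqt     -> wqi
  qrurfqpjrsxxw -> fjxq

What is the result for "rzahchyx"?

Each output is the input with this applied: move the first 2 characters to the end (rotate left by 2), then keep one character in every 3, starting at position 3 (positions 3rd, 6th, 9th, ...).
Working it through for "rzahchyx": intermediate "ahchyxrz", final "cx".

cx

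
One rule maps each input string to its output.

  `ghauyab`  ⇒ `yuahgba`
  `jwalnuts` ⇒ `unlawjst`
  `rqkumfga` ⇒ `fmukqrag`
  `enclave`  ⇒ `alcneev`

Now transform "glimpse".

Each output is the input with this applied: move the last 2 characters to the front (rotate right by 2), then reverse the string.
For "glimpse", step one produces "seglimp"; step two turns that into "pmilges".

pmilges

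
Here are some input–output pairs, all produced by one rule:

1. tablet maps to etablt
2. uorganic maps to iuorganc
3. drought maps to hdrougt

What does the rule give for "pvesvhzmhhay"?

apvesvhzmhhy

Each output is the input with this applied: move the last character to the front, then swap the first and last characters.
Applying both steps to "pvesvhzmhhay": "ypvesvhzmhha", then "apvesvhzmhhy".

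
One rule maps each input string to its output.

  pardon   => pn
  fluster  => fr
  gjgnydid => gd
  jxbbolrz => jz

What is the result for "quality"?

What's happening: take characters alternately from the front and the back (1st, last, 2nd, 2nd-last, ...), then keep only the first 2 characters.
On "quality": the first step gives "qyutail", and the second then gives "qy".

qy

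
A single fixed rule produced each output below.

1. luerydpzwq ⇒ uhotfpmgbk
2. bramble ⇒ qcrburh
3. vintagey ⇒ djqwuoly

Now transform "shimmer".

yccuhix

Rule — shift every letter 10 places backward in the alphabet (wrapping around), then move the first 2 characters to the end (rotate left by 2).
Working it through for "shimmer": intermediate "ixyccuh", final "yccuhix".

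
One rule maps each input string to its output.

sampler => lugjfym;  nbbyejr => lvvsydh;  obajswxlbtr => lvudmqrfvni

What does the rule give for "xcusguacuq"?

Looking at the pairs, the operation is to shift every letter 6 places backward in the alphabet (wrapping around), then swap the first and last characters.
"xcusguacuq" → "rwomaouwok" → "kwomaouwor".
(Check on "obajswxlbtr": → "ivudmqrfvnl" → "lvudmqrfvni" ✓)

kwomaouwor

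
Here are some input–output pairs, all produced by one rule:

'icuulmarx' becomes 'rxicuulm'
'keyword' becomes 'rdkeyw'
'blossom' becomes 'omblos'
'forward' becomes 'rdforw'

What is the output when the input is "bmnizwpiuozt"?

Rule — move the last 2 characters to the front (rotate right by 2), then delete the last character.
For "bmnizwpiuozt", step one produces "ztbmnizwpiuo"; step two turns that into "ztbmnizwpiu".

ztbmnizwpiu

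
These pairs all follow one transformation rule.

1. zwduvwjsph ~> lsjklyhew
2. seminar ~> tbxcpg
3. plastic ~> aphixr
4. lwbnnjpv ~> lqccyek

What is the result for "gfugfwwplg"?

ujvulleav

Looking at the pairs, the operation is to delete the first character, then shift every letter 11 places backward in the alphabet (wrapping around).
Applying both steps to "gfugfwwplg": "fugfwwplg", then "ujvulleav".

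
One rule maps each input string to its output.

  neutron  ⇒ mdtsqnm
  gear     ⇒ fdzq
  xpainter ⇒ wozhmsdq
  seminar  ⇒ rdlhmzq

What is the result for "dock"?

Each output is the input with this applied: shift every letter 1 place backward in the alphabet (wrapping around).
For "dock" the result is "cnbj".

cnbj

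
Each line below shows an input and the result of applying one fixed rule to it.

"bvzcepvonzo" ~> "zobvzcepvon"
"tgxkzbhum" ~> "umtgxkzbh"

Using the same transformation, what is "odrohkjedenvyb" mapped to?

The rule is to move the last 2 characters to the front (rotate right by 2).
So "odrohkjedenvyb" becomes "ybodrohkjedenv".

ybodrohkjedenv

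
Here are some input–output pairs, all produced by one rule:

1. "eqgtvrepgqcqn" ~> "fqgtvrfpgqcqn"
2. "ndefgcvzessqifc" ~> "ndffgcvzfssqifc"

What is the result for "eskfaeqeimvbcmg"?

Each output is the input with this applied: replace every "e" with "f".
"eskfaeqeimvbcmg" → "fskfafqfimvbcmg".

fskfafqfimvbcmg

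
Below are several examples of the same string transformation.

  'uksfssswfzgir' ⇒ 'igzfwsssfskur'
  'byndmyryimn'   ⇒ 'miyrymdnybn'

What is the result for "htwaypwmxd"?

What's happening: reverse the string, then move the first character to the end.
On "htwaypwmxd": the first step gives "dxmwpyawth", and the second then gives "xmwpyawthd".

xmwpyawthd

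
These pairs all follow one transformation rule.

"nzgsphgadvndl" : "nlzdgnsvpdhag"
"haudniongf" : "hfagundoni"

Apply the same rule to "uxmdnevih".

uhximvden

Each output is the input with this applied: take characters alternately from the front and the back (1st, last, 2nd, 2nd-last, ...).
Applying that to "uxmdnevih" gives "uhximvden".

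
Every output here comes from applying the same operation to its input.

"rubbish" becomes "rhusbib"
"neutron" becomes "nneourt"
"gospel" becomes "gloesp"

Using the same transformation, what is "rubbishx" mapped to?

rxuhbsbi

The transformation: take characters alternately from the front and the back (1st, last, 2nd, 2nd-last, ...).
Doing the same to "rubbishx": "rxuhbsbi".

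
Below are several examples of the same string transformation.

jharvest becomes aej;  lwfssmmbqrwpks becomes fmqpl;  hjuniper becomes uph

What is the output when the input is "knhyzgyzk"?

hgk

In each case the input is transformed by: move the first 2 characters to the end (rotate left by 2), then keep one character in every 3, starting at position 1 (positions 1st, 4th, 7th, ...).
For "knhyzgyzk", step one produces "hyzgyzkkn"; step two turns that into "hgk".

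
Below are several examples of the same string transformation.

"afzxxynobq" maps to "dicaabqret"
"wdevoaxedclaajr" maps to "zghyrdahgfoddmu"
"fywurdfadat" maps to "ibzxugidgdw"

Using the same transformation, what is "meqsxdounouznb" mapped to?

phtvagrxqrxcqe

Rule — shift every letter 3 places forward in the alphabet (wrapping around).
So "meqsxdounouznb" becomes "phtvagrxqrxcqe".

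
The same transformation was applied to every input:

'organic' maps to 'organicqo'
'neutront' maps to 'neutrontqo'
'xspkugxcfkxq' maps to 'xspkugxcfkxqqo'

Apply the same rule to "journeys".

Looking at the pairs, the operation is to append "qo".
Doing the same to "journeys": "journeysqo".

journeysqo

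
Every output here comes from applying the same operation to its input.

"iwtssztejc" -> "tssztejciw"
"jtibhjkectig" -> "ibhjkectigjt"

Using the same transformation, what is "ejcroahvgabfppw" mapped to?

croahvgabfppwej

The rule is to move the first 2 characters to the end (rotate left by 2).
Doing the same to "ejcroahvgabfppw": "croahvgabfppwej".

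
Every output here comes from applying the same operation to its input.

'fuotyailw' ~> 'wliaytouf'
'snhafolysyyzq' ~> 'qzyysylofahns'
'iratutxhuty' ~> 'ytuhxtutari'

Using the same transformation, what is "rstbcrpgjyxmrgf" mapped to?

fgrmxyjgprcbtsr

The pattern: reverse the string.
So "rstbcrpgjyxmrgf" becomes "fgrmxyjgprcbtsr".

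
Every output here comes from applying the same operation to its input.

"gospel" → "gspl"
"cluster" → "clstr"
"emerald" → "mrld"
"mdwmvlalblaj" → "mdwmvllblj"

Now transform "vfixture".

vfxtr

The rule is to remove every vowel.
"vfixture" → "vfxtr".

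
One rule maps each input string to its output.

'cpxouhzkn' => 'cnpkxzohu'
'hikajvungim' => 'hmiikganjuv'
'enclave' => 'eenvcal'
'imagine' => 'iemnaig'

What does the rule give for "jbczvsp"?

jpbscvz

Each output is the input with this applied: take characters alternately from the front and the back (1st, last, 2nd, 2nd-last, ...).
For "jbczvsp" the result is "jpbscvz".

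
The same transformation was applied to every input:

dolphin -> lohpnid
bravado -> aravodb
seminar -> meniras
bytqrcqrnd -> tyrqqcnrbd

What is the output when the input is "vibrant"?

biartnv

The pattern: move the first character to the end, then swap each adjacent pair of characters (1↔2, 3↔4, ...).
Starting from "vibrant": after the first operation, "ibrantv"; after the second, "biartnv".
(Check on "bravado": → "ravadob" → "aravodb" ✓)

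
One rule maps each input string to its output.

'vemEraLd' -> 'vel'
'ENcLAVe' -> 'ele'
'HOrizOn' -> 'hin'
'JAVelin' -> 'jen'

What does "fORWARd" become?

fwd

What's happening: keep one character in every 3, starting at position 1 (positions 1st, 4th, 7th, ...), then convert every letter to lowercase.
"fORWARd" → "fWd" → "fwd".
(Check on "vemEraLd": → "vEL" → "vel" ✓)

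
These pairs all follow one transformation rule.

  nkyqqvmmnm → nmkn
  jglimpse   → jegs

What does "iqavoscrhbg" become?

The pattern: take characters alternately from the front and the back (1st, last, 2nd, 2nd-last, ...), then keep only the first 4 characters.
On "iqavoscrhbg": the first step gives "igqbahvrocs", and the second then gives "igqb".

igqb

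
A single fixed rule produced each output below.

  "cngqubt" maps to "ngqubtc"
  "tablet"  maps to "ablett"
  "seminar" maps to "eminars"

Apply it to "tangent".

angentt

Rule — move the first character to the end.
Applying that to "tangent" gives "angentt".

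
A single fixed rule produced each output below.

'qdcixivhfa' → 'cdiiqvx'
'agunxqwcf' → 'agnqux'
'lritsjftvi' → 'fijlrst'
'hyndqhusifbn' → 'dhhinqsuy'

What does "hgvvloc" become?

Looking at the pairs, the operation is to delete the last 3 characters, then sort the characters into alphabetical order.
For "hgvvloc", step one produces "hgvv"; step two turns that into "ghvv".

ghvv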